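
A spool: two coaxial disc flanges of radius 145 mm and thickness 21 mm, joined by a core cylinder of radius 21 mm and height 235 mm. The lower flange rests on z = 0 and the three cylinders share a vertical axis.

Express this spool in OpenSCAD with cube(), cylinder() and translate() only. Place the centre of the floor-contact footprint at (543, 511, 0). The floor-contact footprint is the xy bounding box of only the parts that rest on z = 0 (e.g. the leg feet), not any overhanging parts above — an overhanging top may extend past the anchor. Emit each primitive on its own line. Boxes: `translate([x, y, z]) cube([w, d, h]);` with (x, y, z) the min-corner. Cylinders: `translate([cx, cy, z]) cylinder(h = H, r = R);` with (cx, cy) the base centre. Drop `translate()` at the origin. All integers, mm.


translate([543, 511, 0]) cylinder(h = 21, r = 145);
translate([543, 511, 21]) cylinder(h = 235, r = 21);
translate([543, 511, 256]) cylinder(h = 21, r = 145);


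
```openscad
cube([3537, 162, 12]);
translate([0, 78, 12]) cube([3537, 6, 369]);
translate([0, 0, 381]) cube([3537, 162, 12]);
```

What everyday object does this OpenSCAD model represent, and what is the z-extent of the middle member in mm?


An I-beam. The web height is 369 mm.

Two wide flanges with a thin centred web — an I-beam. Overall 393 mm minus two 12 mm flanges gives a web of 393 − 2·12 = 369 mm.


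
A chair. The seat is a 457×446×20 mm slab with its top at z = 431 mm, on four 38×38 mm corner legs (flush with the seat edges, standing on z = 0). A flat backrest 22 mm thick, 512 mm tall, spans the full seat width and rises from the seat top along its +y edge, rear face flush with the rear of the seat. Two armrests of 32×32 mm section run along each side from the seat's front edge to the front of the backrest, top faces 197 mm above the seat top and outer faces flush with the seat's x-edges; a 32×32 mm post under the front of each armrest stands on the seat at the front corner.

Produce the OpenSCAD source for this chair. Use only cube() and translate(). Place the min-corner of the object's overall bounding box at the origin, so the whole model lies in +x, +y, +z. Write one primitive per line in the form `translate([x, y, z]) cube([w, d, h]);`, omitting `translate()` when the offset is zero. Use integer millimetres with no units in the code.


// leg_h = 431 - 20 = 411
// arm post h = 197 - 32 = 165
translate([0, 0, 411]) cube([457, 446, 20]);
cube([38, 38, 411]);
translate([419, 0, 0]) cube([38, 38, 411]);
translate([0, 408, 0]) cube([38, 38, 411]);
translate([419, 408, 0]) cube([38, 38, 411]);
translate([0, 424, 431]) cube([457, 22, 512]);
translate([0, 0, 596]) cube([32, 424, 32]);
translate([425, 0, 596]) cube([32, 424, 32]);
translate([0, 0, 431]) cube([32, 32, 165]);
translate([425, 0, 431]) cube([32, 32, 165]);


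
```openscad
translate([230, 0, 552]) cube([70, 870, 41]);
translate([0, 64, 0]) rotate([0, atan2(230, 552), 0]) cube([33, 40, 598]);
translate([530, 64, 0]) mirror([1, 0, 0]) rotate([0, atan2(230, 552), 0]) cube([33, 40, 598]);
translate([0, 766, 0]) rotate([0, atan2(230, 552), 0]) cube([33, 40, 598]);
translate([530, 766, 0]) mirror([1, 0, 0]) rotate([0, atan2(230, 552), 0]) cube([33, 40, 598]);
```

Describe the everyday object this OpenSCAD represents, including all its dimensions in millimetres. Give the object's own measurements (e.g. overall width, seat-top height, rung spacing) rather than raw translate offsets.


A sawhorse. A 70×870×41 mm beam (x, y, z) sits on two A-frame leg pairs. Each pair is two raked legs of 33×40 mm section (40 mm along y) splaying symmetrically in x. Each leg rises 552 mm vertically over 230 mm of horizontal reach and is 598 mm long along its own axis. Every leg's outer bottom edge rests on the floor and its outer top edge meets a bottom edge of the beam — the left legs (tilting toward +x) meet the beam's −x bottom edge, the right legs (their mirror images, tilting toward −x) meet its +x bottom edge — so the leg tops tuck under the beam, the beam's underside is 552 mm above the floor, and the feet are 530 mm apart outside-to-outside with the beam centred between them. The two leg pairs are set in 64 mm from either end of the beam.


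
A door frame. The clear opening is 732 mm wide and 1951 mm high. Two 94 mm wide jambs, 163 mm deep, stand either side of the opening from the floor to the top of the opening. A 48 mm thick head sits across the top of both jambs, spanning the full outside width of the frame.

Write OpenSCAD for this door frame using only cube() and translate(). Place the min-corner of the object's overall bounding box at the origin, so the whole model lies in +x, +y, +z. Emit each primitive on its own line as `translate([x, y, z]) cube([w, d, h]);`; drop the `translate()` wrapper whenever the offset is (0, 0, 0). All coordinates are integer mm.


cube([94, 163, 1951]);
translate([826, 0, 0]) cube([94, 163, 1951]);
translate([0, 0, 1951]) cube([920, 163, 48]);


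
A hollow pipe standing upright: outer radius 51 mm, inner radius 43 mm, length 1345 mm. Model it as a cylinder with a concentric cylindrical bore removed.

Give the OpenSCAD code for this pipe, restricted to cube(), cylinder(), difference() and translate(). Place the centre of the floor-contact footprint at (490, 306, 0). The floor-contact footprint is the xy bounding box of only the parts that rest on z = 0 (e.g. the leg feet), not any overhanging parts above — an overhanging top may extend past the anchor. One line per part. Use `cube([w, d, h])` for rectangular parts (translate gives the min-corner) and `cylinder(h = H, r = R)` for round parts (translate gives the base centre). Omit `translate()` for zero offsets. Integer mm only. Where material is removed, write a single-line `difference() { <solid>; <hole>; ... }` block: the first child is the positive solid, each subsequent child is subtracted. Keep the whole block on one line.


difference() { translate([490, 306, 0]) cylinder(h = 1345, r = 51); translate([490, 306, 0]) cylinder(h = 1345, r = 43); }


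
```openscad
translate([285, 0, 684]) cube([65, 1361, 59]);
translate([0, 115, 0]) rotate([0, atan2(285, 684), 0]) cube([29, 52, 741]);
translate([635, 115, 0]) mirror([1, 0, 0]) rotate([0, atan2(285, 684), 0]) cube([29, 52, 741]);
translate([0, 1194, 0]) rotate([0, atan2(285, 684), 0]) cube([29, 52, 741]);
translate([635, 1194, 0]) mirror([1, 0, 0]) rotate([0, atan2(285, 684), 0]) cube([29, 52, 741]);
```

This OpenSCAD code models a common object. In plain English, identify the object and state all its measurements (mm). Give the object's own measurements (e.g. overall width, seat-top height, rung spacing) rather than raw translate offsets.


A sawhorse. A 65×1361×59 mm beam (x, y, z) sits on two A-frame leg pairs. Each pair is two raked legs of 29×52 mm section (52 mm along y) splaying symmetrically in x. Each leg rises 684 mm vertically over 285 mm of horizontal reach and is 741 mm long along its own axis. Every leg's outer bottom edge rests on the floor and its outer top edge meets a bottom edge of the beam — the left legs (tilting toward +x) meet the beam's −x bottom edge, the right legs (their mirror images, tilting toward −x) meet its +x bottom edge — so the leg tops tuck under the beam, the beam's underside is 684 mm above the floor, and the feet are 635 mm apart outside-to-outside with the beam centred between them. The two leg pairs are set in 115 mm from either end of the beam.


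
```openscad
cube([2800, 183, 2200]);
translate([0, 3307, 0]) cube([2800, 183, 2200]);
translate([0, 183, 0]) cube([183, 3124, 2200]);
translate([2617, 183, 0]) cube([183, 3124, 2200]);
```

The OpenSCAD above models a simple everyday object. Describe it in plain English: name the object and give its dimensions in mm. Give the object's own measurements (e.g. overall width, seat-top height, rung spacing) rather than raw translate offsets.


The wall frame of a small rectangular building: four walls, each 2200 mm tall and 183 mm thick, enclosing a footprint 2800 mm (x) by 3490 mm (y) outside-to-outside, with no floor or roof. The front and back walls (the −y and +y sides) span the full width; the two side walls fit between them.


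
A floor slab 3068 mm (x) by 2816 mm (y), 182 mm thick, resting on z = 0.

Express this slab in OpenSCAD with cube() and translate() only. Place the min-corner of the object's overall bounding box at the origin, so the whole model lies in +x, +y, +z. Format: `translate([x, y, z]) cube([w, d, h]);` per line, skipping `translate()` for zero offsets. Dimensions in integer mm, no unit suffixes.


cube([3068, 2816, 182]);


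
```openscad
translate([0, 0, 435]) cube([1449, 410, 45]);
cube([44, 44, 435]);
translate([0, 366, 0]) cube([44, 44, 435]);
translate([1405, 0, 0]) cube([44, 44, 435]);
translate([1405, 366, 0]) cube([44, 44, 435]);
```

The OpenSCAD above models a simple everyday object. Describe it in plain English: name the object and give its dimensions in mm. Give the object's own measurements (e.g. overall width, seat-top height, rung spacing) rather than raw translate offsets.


A long wooden bench with a 1449 mm (x) × 410 mm (y) seat, 45 mm thick, its top surface 480 mm above the floor. Four 44 mm square legs at the seat corners, flush with the edges, run from z = 0 to the seat underside.


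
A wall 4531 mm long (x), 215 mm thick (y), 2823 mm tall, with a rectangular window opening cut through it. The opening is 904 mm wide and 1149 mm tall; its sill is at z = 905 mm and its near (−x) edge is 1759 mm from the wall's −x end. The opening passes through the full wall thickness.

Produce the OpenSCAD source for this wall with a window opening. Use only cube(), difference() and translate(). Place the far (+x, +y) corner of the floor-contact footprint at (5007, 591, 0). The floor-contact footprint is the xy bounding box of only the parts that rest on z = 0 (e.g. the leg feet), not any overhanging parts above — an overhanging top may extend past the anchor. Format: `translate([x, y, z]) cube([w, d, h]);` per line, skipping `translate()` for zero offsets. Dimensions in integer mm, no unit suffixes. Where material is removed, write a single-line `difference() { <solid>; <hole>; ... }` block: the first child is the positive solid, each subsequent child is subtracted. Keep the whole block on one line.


difference() { translate([476, 376, 0]) cube([4531, 215, 2823]); translate([2235, 376, 905]) cube([904, 215, 1149]); }


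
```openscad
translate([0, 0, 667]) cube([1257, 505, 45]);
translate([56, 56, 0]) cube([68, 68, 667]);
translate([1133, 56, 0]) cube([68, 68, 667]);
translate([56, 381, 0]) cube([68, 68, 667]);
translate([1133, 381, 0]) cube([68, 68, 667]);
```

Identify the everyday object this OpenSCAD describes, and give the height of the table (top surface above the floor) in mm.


A table. The table height is 712 mm.

A 1257×505×45 slab sits at z = 667 on four 68 mm square posts — a table. The top surface is at 667 + 45 = 712 mm.


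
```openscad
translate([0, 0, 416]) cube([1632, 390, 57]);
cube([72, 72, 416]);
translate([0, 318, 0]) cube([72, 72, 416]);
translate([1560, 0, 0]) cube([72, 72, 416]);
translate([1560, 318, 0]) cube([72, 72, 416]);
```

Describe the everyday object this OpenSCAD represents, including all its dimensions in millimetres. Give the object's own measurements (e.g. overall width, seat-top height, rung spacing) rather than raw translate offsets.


A bench: a 1632×390 mm seat slab, 57 mm thick, top at z = 473 mm, on four 72×72 mm square legs flush with the seat corners and standing on z = 0.


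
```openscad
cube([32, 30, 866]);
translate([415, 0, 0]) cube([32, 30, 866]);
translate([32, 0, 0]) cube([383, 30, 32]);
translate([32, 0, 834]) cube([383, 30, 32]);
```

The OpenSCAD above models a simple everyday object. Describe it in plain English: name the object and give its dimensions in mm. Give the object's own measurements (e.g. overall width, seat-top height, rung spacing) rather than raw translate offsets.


A rectangular picture frame lying in the x–z plane (depth along y). The opening is 383 mm wide (x) by 802 mm tall (z), surrounded by a border 32 mm wide on all four sides. The frame is 30 mm deep and is made of two full-height vertical stiles with two horizontal rails fitted between them.


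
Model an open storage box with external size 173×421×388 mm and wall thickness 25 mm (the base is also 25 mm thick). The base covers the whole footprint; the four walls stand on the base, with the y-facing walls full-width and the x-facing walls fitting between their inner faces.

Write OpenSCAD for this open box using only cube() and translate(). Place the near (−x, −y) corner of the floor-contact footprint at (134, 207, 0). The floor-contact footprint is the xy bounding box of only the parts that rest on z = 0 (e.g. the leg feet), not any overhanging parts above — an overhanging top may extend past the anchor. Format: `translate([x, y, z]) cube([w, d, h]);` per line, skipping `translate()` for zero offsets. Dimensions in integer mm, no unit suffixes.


translate([134, 207, 0]) cube([173, 421, 25]);
translate([134, 207, 25]) cube([173, 25, 363]);
translate([134, 603, 25]) cube([173, 25, 363]);
translate([134, 232, 25]) cube([25, 371, 363]);
translate([282, 232, 25]) cube([25, 371, 363]);


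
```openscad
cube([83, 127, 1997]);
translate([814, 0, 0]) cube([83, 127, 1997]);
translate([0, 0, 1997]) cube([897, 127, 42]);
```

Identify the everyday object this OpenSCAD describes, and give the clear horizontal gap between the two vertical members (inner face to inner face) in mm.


A door frame. The clear opening width is 731 mm.

Two 1997 mm tall posts with a header on top — a door frame. The left jamb is 83 mm wide at x = 0; the right jamb starts at x = 814. The clear opening is 814 − 83 = 731 mm.


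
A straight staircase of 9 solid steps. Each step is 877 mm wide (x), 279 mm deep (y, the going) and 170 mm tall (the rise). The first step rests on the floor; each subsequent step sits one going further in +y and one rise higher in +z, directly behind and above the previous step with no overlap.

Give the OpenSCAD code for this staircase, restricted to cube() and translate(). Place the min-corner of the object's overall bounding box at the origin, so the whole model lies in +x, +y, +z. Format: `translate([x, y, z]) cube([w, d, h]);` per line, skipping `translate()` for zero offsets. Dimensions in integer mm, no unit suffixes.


cube([877, 279, 170]);
translate([0, 279, 170]) cube([877, 279, 170]);
translate([0, 558, 340]) cube([877, 279, 170]);
translate([0, 837, 510]) cube([877, 279, 170]);
translate([0, 1116, 680]) cube([877, 279, 170]);
translate([0, 1395, 850]) cube([877, 279, 170]);
translate([0, 1674, 1020]) cube([877, 279, 170]);
translate([0, 1953, 1190]) cube([877, 279, 170]);
translate([0, 2232, 1360]) cube([877, 279, 170]);


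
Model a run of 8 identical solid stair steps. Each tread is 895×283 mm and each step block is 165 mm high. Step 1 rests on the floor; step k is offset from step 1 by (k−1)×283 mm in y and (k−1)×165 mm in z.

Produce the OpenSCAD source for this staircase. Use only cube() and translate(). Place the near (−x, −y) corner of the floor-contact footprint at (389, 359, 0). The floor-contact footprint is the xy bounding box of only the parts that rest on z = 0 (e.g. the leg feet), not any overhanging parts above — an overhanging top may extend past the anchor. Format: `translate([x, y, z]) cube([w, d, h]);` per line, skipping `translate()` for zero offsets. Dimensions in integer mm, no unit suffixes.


translate([389, 359, 0]) cube([895, 283, 165]);
translate([389, 642, 165]) cube([895, 283, 165]);
translate([389, 925, 330]) cube([895, 283, 165]);
translate([389, 1208, 495]) cube([895, 283, 165]);
translate([389, 1491, 660]) cube([895, 283, 165]);
translate([389, 1774, 825]) cube([895, 283, 165]);
translate([389, 2057, 990]) cube([895, 283, 165]);
translate([389, 2340, 1155]) cube([895, 283, 165]);


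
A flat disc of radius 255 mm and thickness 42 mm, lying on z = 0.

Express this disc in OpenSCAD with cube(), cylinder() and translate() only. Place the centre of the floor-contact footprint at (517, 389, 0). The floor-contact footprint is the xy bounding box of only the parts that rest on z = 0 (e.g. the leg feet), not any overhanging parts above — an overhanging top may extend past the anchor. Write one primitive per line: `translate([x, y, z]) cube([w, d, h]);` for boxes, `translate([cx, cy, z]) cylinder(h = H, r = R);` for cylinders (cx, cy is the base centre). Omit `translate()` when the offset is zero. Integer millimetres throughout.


translate([517, 389, 0]) cylinder(h = 42, r = 255);


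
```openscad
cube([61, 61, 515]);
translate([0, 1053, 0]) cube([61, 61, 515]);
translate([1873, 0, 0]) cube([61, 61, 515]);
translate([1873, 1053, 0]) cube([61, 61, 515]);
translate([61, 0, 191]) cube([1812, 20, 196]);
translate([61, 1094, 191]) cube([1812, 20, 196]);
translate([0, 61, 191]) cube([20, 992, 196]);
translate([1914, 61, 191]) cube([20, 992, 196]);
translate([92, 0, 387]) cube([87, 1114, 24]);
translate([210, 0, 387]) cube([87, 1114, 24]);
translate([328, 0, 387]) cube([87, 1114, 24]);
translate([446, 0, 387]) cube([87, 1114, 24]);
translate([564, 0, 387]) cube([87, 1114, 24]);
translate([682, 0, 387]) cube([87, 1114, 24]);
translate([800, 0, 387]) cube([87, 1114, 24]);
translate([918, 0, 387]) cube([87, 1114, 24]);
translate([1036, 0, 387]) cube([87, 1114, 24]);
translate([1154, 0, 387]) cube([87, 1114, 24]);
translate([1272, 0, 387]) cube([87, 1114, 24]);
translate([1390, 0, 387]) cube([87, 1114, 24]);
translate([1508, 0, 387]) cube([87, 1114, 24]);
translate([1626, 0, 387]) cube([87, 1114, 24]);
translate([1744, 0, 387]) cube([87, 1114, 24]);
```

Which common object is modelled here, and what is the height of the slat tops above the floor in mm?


A bed frame. The slat-top height is 411 mm.

Four posts, four rails, and a row of slats — a bed frame. Slats sit on the rails at z = 191 + 196 = 387; with slat thickness 24, the top is 411 mm.


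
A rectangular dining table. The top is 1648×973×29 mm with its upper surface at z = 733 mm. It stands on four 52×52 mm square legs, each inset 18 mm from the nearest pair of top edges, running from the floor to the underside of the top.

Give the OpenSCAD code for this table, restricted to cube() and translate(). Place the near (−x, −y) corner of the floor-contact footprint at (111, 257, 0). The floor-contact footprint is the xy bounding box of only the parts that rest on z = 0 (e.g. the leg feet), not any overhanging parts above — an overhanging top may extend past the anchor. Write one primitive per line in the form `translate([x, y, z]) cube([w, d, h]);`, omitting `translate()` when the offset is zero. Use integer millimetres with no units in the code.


translate([93, 239, 704]) cube([1648, 973, 29]);
translate([111, 257, 0]) cube([52, 52, 704]);
translate([1671, 257, 0]) cube([52, 52, 704]);
translate([111, 1142, 0]) cube([52, 52, 704]);
translate([1671, 1142, 0]) cube([52, 52, 704]);


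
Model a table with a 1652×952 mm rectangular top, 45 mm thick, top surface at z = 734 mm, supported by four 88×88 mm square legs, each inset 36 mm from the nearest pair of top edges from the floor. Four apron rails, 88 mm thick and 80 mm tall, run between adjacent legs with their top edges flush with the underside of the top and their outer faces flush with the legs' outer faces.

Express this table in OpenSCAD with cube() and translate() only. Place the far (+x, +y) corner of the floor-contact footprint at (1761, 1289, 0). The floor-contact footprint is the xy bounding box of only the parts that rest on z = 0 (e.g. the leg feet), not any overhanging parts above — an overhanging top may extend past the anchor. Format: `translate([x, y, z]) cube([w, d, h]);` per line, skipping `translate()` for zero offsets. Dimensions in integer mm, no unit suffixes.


translate([145, 373, 689]) cube([1652, 952, 45]);
translate([181, 409, 0]) cube([88, 88, 689]);
translate([1673, 409, 0]) cube([88, 88, 689]);
translate([181, 1201, 0]) cube([88, 88, 689]);
translate([1673, 1201, 0]) cube([88, 88, 689]);
translate([269, 409, 609]) cube([1404, 88, 80]);
translate([269, 1201, 609]) cube([1404, 88, 80]);
translate([181, 497, 609]) cube([88, 704, 80]);
translate([1673, 497, 609]) cube([88, 704, 80]);


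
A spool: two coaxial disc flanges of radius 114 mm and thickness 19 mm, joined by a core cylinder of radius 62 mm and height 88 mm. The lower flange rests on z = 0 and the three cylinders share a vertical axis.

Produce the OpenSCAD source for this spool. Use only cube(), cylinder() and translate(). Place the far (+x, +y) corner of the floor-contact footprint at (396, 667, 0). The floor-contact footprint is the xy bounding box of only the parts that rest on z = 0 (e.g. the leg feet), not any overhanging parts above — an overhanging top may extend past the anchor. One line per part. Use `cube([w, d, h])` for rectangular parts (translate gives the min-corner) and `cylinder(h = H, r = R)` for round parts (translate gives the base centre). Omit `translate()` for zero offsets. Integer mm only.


translate([282, 553, 0]) cylinder(h = 19, r = 114);
translate([282, 553, 19]) cylinder(h = 88, r = 62);
translate([282, 553, 107]) cylinder(h = 19, r = 114);


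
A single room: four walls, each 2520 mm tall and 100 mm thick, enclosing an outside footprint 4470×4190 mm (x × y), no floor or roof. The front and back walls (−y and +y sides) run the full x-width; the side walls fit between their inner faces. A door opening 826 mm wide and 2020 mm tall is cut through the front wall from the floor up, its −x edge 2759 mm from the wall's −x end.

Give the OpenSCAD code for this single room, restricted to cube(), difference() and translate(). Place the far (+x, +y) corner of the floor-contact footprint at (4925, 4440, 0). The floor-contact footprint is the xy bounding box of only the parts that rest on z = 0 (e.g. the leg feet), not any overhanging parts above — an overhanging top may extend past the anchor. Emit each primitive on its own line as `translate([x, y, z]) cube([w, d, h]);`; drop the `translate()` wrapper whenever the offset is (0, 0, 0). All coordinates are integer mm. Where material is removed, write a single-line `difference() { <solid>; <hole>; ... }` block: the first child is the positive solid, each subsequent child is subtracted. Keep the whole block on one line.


difference() { translate([455, 250, 0]) cube([4470, 100, 2520]); translate([3214, 250, 0]) cube([826, 100, 2020]); }
translate([455, 4340, 0]) cube([4470, 100, 2520]);
translate([455, 350, 0]) cube([100, 3990, 2520]);
translate([4825, 350, 0]) cube([100, 3990, 2520]);


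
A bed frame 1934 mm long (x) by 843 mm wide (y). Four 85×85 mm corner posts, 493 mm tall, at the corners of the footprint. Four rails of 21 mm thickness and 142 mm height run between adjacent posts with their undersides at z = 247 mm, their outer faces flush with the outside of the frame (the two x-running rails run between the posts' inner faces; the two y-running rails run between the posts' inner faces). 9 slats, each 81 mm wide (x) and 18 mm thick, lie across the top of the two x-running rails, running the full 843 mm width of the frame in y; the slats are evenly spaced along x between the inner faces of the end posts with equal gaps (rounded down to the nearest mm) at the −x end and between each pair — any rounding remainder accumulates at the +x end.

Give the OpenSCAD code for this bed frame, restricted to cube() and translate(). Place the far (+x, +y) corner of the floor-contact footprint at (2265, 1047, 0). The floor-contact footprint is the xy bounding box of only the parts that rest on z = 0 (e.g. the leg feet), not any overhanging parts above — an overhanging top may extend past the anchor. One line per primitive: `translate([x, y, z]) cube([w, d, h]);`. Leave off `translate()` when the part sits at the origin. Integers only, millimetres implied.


translate([331, 204, 0]) cube([85, 85, 493]);
translate([331, 962, 0]) cube([85, 85, 493]);
translate([2180, 204, 0]) cube([85, 85, 493]);
translate([2180, 962, 0]) cube([85, 85, 493]);
translate([416, 204, 247]) cube([1764, 21, 142]);
translate([416, 1026, 247]) cube([1764, 21, 142]);
translate([331, 289, 247]) cube([21, 673, 142]);
translate([2244, 289, 247]) cube([21, 673, 142]);
translate([519, 204, 389]) cube([81, 843, 18]);
translate([703, 204, 389]) cube([81, 843, 18]);
translate([887, 204, 389]) cube([81, 843, 18]);
translate([1071, 204, 389]) cube([81, 843, 18]);
translate([1255, 204, 389]) cube([81, 843, 18]);
translate([1439, 204, 389]) cube([81, 843, 18]);
translate([1623, 204, 389]) cube([81, 843, 18]);
translate([1807, 204, 389]) cube([81, 843, 18]);
translate([1991, 204, 389]) cube([81, 843, 18]);


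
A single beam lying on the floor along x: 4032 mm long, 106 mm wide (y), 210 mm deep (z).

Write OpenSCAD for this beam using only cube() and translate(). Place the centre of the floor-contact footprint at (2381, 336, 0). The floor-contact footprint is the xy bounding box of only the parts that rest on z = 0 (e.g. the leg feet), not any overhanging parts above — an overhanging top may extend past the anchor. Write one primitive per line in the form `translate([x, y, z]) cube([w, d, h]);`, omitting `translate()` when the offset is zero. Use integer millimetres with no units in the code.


translate([365, 283, 0]) cube([4032, 106, 210]);


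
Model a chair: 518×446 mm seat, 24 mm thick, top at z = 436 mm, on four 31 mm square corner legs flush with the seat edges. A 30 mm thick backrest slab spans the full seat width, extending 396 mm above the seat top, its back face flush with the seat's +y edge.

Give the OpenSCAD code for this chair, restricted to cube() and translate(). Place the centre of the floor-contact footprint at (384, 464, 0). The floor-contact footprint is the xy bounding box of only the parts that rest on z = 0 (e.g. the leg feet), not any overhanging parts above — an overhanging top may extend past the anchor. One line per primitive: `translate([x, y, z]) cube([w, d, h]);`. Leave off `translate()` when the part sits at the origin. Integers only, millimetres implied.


// leg_h = 436 - 24 = 412
translate([125, 241, 412]) cube([518, 446, 24]);
translate([125, 241, 0]) cube([31, 31, 412]);
translate([612, 241, 0]) cube([31, 31, 412]);
translate([125, 656, 0]) cube([31, 31, 412]);
translate([612, 656, 0]) cube([31, 31, 412]);
translate([125, 657, 436]) cube([518, 30, 396]);


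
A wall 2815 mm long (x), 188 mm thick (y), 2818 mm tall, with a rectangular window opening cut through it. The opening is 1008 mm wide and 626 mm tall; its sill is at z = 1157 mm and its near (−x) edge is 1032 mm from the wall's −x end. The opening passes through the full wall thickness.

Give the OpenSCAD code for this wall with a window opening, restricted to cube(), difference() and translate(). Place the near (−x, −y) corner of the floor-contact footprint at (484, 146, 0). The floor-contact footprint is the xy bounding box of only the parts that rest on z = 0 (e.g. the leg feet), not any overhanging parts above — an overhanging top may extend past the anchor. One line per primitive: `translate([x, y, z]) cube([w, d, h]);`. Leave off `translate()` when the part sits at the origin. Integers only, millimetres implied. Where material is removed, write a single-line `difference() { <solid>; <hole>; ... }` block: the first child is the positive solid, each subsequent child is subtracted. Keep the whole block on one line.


difference() { translate([484, 146, 0]) cube([2815, 188, 2818]); translate([1516, 146, 1157]) cube([1008, 188, 626]); }


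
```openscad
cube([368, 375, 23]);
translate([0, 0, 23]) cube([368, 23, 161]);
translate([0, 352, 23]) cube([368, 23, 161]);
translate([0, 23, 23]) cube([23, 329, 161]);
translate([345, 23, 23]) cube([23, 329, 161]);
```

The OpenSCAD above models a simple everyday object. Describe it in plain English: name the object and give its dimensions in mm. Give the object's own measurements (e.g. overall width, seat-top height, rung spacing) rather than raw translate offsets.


An open-topped rectangular box: outside dimensions 368×375×184 mm, with a uniform wall and base thickness of 23 mm. The base is a full 368×375 slab on the floor; four walls sit on top of the base. The front and back walls (the −y and +y sides) span the full width; the two side walls fit between them.


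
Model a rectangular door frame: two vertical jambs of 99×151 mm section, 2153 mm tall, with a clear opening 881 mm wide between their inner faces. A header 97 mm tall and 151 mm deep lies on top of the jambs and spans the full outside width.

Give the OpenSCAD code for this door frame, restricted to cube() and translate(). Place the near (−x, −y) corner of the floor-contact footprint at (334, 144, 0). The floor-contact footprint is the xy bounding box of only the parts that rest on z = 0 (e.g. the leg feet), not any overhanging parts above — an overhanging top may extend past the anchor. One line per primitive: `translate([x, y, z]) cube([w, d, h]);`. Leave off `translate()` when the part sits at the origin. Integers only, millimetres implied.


translate([334, 144, 0]) cube([99, 151, 2153]);
translate([1314, 144, 0]) cube([99, 151, 2153]);
translate([334, 144, 2153]) cube([1079, 151, 97]);


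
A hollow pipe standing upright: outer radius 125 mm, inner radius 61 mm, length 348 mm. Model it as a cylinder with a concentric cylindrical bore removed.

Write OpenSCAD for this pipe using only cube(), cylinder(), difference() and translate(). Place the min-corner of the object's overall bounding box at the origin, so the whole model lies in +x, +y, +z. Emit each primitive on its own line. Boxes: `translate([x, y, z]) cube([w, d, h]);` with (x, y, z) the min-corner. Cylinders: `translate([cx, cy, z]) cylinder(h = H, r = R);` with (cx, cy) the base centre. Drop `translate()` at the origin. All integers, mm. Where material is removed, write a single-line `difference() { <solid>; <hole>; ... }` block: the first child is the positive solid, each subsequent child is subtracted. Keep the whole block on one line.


difference() { translate([125, 125, 0]) cylinder(h = 348, r = 125); translate([125, 125, 0]) cylinder(h = 348, r = 61); }


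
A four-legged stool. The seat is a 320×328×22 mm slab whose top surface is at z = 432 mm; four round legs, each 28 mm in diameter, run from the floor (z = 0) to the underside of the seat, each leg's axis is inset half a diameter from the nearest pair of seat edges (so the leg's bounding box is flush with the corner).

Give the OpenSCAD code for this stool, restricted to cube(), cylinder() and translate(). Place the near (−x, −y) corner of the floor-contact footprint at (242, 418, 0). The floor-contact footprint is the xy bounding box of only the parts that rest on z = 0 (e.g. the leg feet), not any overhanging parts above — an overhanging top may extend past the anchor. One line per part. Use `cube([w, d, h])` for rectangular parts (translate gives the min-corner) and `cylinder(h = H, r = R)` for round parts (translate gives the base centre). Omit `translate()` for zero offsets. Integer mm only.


translate([242, 418, 410]) cube([320, 328, 22]);
translate([256, 432, 0]) cylinder(h = 410, r = 14);
translate([548, 432, 0]) cylinder(h = 410, r = 14);
translate([256, 732, 0]) cylinder(h = 410, r = 14);
translate([548, 732, 0]) cylinder(h = 410, r = 14);


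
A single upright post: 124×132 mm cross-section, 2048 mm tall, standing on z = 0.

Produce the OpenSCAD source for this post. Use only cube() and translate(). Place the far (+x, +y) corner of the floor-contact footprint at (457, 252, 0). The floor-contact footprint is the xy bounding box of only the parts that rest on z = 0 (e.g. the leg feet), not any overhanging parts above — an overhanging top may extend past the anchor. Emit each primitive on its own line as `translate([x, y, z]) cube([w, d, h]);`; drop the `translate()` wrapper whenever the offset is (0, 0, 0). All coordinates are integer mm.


translate([333, 120, 0]) cube([124, 132, 2048]);


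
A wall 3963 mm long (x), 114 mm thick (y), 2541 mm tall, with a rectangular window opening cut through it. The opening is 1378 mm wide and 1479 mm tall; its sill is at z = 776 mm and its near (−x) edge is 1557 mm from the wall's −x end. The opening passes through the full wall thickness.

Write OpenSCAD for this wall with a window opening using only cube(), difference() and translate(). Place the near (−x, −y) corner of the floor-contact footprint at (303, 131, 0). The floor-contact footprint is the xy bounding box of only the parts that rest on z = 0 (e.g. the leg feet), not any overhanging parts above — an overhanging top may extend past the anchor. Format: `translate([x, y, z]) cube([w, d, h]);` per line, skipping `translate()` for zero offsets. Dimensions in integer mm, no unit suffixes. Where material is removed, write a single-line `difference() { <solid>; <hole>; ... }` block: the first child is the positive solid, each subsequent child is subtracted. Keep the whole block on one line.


difference() { translate([303, 131, 0]) cube([3963, 114, 2541]); translate([1860, 131, 776]) cube([1378, 114, 1479]); }


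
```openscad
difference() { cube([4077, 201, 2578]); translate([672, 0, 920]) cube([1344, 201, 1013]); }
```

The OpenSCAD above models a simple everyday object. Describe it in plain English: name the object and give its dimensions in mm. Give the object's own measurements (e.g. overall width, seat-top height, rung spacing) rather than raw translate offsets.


A wall 4077 mm long (x), 201 mm thick (y), 2578 mm tall, with a rectangular window opening cut through it. The opening is 1344 mm wide and 1013 mm tall; its sill is at z = 920 mm and its near (−x) edge is 672 mm from the wall's −x end. The opening passes through the full wall thickness.


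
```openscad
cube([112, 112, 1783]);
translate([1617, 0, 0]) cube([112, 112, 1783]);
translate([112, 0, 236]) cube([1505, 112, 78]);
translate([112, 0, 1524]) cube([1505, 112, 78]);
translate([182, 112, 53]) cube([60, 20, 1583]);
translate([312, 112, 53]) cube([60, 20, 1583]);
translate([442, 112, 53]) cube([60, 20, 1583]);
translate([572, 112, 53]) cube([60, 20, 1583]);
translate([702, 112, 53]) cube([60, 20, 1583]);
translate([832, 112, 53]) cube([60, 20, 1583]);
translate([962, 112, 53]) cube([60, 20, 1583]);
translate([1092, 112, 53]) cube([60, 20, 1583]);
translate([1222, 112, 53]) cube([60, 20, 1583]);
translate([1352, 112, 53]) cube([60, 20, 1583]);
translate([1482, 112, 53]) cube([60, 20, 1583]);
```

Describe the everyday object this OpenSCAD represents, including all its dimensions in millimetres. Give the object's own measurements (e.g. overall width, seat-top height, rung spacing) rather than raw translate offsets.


A fence section. Two 112×112 mm posts, 1783 mm tall, stand on the floor with a clear span of 1505 mm between their inner faces. Two horizontal rails of 112×78 mm section span the gap between the posts with their undersides at z = 236 mm and z = 1524 mm, flush with the posts' −y face. 11 pickets, each 60 mm wide, 20 mm thick and 1583 mm tall, are fixed to the +y face of the rails with their bottoms at z = 53 mm, spaced across the span with a 70 mm gap after the −x post and between neighbouring pickets, with 75 mm left before the +x post.


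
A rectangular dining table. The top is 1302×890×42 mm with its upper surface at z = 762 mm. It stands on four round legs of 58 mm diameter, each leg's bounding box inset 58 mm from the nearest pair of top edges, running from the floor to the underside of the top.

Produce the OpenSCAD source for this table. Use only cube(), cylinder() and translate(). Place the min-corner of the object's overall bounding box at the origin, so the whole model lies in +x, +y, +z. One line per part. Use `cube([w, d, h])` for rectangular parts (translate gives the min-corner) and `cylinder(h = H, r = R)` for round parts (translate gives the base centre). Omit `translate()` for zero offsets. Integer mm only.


// leg_h = 762 - 42 = 720
translate([0, 0, 720]) cube([1302, 890, 42]);
translate([87, 87, 0]) cylinder(h = 720, r = 29);
translate([1215, 87, 0]) cylinder(h = 720, r = 29);
translate([87, 803, 0]) cylinder(h = 720, r = 29);
translate([1215, 803, 0]) cylinder(h = 720, r = 29);


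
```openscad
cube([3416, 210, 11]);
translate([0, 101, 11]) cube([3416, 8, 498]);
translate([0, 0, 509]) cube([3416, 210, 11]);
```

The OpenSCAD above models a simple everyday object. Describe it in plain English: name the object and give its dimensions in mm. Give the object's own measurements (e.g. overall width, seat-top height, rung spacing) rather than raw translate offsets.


An I-beam lying along x, 3416 mm long. Overall section height 520 mm. Two flanges 210 mm wide (y) and 11 mm thick, one on the floor and one at the top; a web 8 mm thick runs between them, centred on the flange width.


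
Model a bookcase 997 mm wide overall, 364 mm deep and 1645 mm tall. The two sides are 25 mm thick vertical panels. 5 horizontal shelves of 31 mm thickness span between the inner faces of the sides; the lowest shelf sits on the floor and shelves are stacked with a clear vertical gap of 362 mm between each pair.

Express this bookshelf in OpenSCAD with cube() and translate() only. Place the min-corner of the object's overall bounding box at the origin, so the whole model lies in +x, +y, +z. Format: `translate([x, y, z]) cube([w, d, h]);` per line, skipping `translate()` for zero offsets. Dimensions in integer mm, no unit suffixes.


cube([25, 364, 1645]);
translate([972, 0, 0]) cube([25, 364, 1645]);
translate([25, 0, 0]) cube([947, 364, 31]);
translate([25, 0, 393]) cube([947, 364, 31]);
translate([25, 0, 786]) cube([947, 364, 31]);
translate([25, 0, 1179]) cube([947, 364, 31]);
translate([25, 0, 1572]) cube([947, 364, 31]);


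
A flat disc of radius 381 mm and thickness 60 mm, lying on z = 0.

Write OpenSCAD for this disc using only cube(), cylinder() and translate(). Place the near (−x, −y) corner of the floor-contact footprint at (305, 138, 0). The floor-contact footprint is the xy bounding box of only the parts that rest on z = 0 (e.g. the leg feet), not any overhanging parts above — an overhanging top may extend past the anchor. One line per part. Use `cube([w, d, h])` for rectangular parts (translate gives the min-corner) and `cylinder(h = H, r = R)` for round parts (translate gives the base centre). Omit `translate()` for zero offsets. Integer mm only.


translate([686, 519, 0]) cylinder(h = 60, r = 381);


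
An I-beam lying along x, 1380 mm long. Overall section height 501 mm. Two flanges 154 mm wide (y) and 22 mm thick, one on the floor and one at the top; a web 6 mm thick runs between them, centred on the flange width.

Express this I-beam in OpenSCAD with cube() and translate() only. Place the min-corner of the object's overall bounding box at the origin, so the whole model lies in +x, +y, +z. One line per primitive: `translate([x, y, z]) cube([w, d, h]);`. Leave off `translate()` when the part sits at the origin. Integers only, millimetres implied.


cube([1380, 154, 22]);
translate([0, 74, 22]) cube([1380, 6, 457]);
translate([0, 0, 479]) cube([1380, 154, 22]);


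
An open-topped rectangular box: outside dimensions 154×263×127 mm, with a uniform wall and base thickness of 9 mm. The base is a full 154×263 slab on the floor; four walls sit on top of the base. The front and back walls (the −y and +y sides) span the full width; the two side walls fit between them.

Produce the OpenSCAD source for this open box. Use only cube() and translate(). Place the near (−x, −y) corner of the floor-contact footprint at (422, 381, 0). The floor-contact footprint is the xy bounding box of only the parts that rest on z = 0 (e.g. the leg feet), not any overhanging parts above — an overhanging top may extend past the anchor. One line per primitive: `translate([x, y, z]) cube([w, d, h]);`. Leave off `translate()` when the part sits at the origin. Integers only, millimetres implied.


translate([422, 381, 0]) cube([154, 263, 9]);
translate([422, 381, 9]) cube([154, 9, 118]);
translate([422, 635, 9]) cube([154, 9, 118]);
translate([422, 390, 9]) cube([9, 245, 118]);
translate([567, 390, 9]) cube([9, 245, 118]);
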